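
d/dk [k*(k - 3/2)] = 2*k - 3/2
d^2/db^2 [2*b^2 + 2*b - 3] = 4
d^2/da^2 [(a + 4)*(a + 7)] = 2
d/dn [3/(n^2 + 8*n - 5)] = 6*(-n - 4)/(n^2 + 8*n - 5)^2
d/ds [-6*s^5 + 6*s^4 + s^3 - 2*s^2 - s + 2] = -30*s^4 + 24*s^3 + 3*s^2 - 4*s - 1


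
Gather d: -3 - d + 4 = 1 - d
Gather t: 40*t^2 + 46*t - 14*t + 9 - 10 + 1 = 40*t^2 + 32*t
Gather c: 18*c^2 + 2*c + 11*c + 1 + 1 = 18*c^2 + 13*c + 2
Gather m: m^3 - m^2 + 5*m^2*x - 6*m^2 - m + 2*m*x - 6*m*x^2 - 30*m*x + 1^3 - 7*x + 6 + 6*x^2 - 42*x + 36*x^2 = m^3 + m^2*(5*x - 7) + m*(-6*x^2 - 28*x - 1) + 42*x^2 - 49*x + 7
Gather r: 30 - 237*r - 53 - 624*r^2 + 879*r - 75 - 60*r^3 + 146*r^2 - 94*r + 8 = -60*r^3 - 478*r^2 + 548*r - 90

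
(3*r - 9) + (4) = 3*r - 5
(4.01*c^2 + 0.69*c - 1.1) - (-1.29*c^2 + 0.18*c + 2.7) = 5.3*c^2 + 0.51*c - 3.8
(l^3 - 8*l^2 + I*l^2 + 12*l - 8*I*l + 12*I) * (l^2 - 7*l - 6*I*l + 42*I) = l^5 - 15*l^4 - 5*I*l^4 + 74*l^3 + 75*I*l^3 - 174*l^2 - 340*I*l^2 + 408*l + 420*I*l - 504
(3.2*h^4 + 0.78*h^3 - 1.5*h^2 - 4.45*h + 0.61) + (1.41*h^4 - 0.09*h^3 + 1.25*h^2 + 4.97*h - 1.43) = 4.61*h^4 + 0.69*h^3 - 0.25*h^2 + 0.52*h - 0.82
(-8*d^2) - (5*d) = -8*d^2 - 5*d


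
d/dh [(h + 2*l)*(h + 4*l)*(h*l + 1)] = 3*h^2*l + 12*h*l^2 + 2*h + 8*l^3 + 6*l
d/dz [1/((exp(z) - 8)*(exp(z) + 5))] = (3 - 2*exp(z))*exp(z)/(exp(4*z) - 6*exp(3*z) - 71*exp(2*z) + 240*exp(z) + 1600)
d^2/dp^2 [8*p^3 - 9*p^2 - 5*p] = 48*p - 18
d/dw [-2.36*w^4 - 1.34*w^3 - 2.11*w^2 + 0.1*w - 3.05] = -9.44*w^3 - 4.02*w^2 - 4.22*w + 0.1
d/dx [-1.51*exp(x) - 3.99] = -1.51*exp(x)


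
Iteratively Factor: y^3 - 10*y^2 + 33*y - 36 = (y - 3)*(y^2 - 7*y + 12) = (y - 4)*(y - 3)*(y - 3)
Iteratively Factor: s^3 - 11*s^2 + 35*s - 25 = (s - 5)*(s^2 - 6*s + 5) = (s - 5)*(s - 1)*(s - 5)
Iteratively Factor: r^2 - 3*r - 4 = (r - 4)*(r + 1)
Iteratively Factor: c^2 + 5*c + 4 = (c + 4)*(c + 1)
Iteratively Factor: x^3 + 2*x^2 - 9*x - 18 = (x + 2)*(x^2 - 9) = (x - 3)*(x + 2)*(x + 3)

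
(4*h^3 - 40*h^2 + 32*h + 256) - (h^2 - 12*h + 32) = 4*h^3 - 41*h^2 + 44*h + 224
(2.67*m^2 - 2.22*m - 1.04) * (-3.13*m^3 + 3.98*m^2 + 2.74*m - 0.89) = -8.3571*m^5 + 17.5752*m^4 + 1.7354*m^3 - 12.5983*m^2 - 0.8738*m + 0.9256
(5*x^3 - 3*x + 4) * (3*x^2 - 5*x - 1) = 15*x^5 - 25*x^4 - 14*x^3 + 27*x^2 - 17*x - 4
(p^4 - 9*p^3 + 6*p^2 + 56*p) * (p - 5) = p^5 - 14*p^4 + 51*p^3 + 26*p^2 - 280*p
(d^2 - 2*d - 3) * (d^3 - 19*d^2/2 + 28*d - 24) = d^5 - 23*d^4/2 + 44*d^3 - 103*d^2/2 - 36*d + 72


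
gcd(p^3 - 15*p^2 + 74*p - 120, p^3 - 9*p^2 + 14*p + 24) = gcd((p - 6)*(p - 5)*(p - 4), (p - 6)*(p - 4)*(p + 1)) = p^2 - 10*p + 24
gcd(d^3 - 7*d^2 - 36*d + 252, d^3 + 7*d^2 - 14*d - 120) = d + 6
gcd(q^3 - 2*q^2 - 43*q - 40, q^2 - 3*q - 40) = q^2 - 3*q - 40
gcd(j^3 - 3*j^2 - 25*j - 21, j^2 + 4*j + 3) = j^2 + 4*j + 3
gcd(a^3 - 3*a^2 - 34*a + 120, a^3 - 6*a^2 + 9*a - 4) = a - 4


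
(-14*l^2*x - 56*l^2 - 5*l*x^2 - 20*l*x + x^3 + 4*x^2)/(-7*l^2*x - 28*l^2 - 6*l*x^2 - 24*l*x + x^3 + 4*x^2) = (2*l + x)/(l + x)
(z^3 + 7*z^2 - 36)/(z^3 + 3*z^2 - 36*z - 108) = (z - 2)/(z - 6)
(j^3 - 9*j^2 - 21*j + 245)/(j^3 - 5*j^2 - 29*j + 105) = (j - 7)/(j - 3)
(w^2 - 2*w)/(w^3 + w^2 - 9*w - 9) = w*(w - 2)/(w^3 + w^2 - 9*w - 9)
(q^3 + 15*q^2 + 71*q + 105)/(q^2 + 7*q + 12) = (q^2 + 12*q + 35)/(q + 4)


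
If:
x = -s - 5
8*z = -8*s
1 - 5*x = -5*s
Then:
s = -13/5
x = -12/5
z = 13/5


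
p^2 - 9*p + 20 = (p - 5)*(p - 4)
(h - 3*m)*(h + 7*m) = h^2 + 4*h*m - 21*m^2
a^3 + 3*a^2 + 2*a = a*(a + 1)*(a + 2)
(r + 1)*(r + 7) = r^2 + 8*r + 7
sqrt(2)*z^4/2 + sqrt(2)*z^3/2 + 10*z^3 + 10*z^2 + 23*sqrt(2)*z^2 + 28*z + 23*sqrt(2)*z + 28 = (z + sqrt(2))*(z + 2*sqrt(2))*(z + 7*sqrt(2))*(sqrt(2)*z/2 + sqrt(2)/2)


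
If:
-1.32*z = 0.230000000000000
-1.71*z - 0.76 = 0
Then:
No Solution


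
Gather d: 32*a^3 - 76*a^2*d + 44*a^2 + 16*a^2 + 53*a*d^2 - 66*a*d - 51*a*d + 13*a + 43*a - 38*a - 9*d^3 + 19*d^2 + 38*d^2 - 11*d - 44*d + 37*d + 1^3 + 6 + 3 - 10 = 32*a^3 + 60*a^2 + 18*a - 9*d^3 + d^2*(53*a + 57) + d*(-76*a^2 - 117*a - 18)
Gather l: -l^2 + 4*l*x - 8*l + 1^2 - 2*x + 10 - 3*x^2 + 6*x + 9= -l^2 + l*(4*x - 8) - 3*x^2 + 4*x + 20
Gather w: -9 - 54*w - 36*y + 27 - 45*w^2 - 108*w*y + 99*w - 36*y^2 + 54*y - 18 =-45*w^2 + w*(45 - 108*y) - 36*y^2 + 18*y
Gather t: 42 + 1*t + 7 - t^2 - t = 49 - t^2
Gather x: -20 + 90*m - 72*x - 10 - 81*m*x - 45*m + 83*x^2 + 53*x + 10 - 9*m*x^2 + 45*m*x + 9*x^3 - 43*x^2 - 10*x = 45*m + 9*x^3 + x^2*(40 - 9*m) + x*(-36*m - 29) - 20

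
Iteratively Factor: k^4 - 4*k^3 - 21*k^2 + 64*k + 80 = (k - 5)*(k^3 + k^2 - 16*k - 16) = (k - 5)*(k - 4)*(k^2 + 5*k + 4) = (k - 5)*(k - 4)*(k + 1)*(k + 4)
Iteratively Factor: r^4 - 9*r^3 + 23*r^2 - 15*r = (r)*(r^3 - 9*r^2 + 23*r - 15) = r*(r - 5)*(r^2 - 4*r + 3) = r*(r - 5)*(r - 3)*(r - 1)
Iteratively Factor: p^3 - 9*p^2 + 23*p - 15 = (p - 3)*(p^2 - 6*p + 5) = (p - 3)*(p - 1)*(p - 5)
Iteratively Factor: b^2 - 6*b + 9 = (b - 3)*(b - 3)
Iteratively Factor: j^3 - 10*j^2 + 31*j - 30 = (j - 5)*(j^2 - 5*j + 6) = (j - 5)*(j - 3)*(j - 2)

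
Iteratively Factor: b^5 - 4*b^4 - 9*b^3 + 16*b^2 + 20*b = (b - 2)*(b^4 - 2*b^3 - 13*b^2 - 10*b) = (b - 5)*(b - 2)*(b^3 + 3*b^2 + 2*b) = b*(b - 5)*(b - 2)*(b^2 + 3*b + 2) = b*(b - 5)*(b - 2)*(b + 2)*(b + 1)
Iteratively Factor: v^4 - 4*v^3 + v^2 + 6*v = (v)*(v^3 - 4*v^2 + v + 6) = v*(v + 1)*(v^2 - 5*v + 6) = v*(v - 3)*(v + 1)*(v - 2)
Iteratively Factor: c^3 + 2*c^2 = (c + 2)*(c^2) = c*(c + 2)*(c)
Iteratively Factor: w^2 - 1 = (w + 1)*(w - 1)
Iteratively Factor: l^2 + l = (l + 1)*(l)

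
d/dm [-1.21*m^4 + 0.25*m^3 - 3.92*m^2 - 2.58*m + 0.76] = -4.84*m^3 + 0.75*m^2 - 7.84*m - 2.58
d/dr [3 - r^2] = -2*r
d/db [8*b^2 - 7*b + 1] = 16*b - 7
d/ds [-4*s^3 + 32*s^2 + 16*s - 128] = -12*s^2 + 64*s + 16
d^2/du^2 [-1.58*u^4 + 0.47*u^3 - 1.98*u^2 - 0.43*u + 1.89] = -18.96*u^2 + 2.82*u - 3.96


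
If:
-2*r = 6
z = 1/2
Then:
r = -3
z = 1/2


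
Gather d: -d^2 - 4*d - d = -d^2 - 5*d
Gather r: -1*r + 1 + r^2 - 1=r^2 - r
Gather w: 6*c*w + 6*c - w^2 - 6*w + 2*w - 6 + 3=6*c - w^2 + w*(6*c - 4) - 3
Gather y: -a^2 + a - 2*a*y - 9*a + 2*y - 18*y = -a^2 - 8*a + y*(-2*a - 16)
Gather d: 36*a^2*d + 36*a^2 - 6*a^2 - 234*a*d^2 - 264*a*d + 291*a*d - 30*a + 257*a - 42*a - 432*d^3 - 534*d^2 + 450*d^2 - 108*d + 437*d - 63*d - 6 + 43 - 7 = 30*a^2 + 185*a - 432*d^3 + d^2*(-234*a - 84) + d*(36*a^2 + 27*a + 266) + 30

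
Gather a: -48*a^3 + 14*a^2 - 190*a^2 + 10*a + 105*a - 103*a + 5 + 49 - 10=-48*a^3 - 176*a^2 + 12*a + 44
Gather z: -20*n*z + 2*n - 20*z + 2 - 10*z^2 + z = 2*n - 10*z^2 + z*(-20*n - 19) + 2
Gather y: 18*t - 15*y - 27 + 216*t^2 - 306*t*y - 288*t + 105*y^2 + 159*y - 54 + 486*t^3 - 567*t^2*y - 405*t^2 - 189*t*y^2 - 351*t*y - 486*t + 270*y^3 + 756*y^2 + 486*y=486*t^3 - 189*t^2 - 756*t + 270*y^3 + y^2*(861 - 189*t) + y*(-567*t^2 - 657*t + 630) - 81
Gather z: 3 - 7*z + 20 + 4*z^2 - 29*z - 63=4*z^2 - 36*z - 40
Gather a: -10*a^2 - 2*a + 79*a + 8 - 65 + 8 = -10*a^2 + 77*a - 49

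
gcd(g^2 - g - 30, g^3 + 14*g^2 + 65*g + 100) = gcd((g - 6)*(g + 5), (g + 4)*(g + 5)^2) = g + 5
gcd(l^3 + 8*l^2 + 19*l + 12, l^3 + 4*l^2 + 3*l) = l^2 + 4*l + 3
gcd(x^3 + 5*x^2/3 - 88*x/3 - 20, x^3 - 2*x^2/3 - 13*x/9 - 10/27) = x + 2/3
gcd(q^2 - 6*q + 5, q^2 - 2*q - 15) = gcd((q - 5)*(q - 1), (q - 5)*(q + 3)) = q - 5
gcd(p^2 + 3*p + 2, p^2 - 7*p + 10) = 1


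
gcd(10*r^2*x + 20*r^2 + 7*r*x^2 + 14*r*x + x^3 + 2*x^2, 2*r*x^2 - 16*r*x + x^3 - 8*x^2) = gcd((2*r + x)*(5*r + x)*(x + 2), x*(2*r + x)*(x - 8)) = 2*r + x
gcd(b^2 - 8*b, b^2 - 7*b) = b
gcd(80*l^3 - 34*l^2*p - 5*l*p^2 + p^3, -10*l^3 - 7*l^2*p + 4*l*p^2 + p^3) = -10*l^2 + 3*l*p + p^2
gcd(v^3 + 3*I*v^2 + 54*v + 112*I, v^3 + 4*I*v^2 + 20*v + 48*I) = v + 2*I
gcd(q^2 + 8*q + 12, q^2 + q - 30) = q + 6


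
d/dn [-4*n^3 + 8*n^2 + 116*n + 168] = -12*n^2 + 16*n + 116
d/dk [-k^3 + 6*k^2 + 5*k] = -3*k^2 + 12*k + 5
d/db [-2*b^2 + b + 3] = 1 - 4*b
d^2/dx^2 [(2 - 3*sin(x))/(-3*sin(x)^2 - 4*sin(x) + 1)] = (-27*sin(x)^5 + 108*sin(x)^4 + 72*sin(x)^3 - 64*sin(x)^2 - 85*sin(x) - 52)/(3*sin(x)^2 + 4*sin(x) - 1)^3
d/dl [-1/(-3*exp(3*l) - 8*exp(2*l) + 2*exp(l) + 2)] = (-9*exp(2*l) - 16*exp(l) + 2)*exp(l)/(3*exp(3*l) + 8*exp(2*l) - 2*exp(l) - 2)^2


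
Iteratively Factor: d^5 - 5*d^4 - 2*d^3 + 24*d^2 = (d - 3)*(d^4 - 2*d^3 - 8*d^2) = d*(d - 3)*(d^3 - 2*d^2 - 8*d) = d*(d - 3)*(d + 2)*(d^2 - 4*d) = d^2*(d - 3)*(d + 2)*(d - 4)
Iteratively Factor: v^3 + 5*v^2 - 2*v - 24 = (v + 4)*(v^2 + v - 6) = (v + 3)*(v + 4)*(v - 2)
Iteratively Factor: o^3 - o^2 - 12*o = (o + 3)*(o^2 - 4*o) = (o - 4)*(o + 3)*(o)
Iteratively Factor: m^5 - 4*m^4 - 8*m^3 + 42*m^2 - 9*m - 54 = (m - 3)*(m^4 - m^3 - 11*m^2 + 9*m + 18) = (m - 3)*(m + 3)*(m^3 - 4*m^2 + m + 6) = (m - 3)^2*(m + 3)*(m^2 - m - 2) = (m - 3)^2*(m - 2)*(m + 3)*(m + 1)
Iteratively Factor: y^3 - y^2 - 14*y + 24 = (y - 3)*(y^2 + 2*y - 8) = (y - 3)*(y + 4)*(y - 2)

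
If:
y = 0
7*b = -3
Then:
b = -3/7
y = 0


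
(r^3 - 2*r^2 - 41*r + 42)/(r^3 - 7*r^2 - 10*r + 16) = (r^2 - r - 42)/(r^2 - 6*r - 16)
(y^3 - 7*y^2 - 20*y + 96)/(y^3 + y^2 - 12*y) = (y - 8)/y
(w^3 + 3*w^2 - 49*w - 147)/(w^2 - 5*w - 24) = (w^2 - 49)/(w - 8)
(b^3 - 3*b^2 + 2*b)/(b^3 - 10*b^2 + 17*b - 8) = b*(b - 2)/(b^2 - 9*b + 8)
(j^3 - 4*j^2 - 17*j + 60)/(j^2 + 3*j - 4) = (j^2 - 8*j + 15)/(j - 1)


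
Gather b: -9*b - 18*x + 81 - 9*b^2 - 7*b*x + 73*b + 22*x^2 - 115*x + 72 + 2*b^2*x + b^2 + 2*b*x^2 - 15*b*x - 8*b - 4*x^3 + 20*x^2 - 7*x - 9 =b^2*(2*x - 8) + b*(2*x^2 - 22*x + 56) - 4*x^3 + 42*x^2 - 140*x + 144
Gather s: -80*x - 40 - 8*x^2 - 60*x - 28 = -8*x^2 - 140*x - 68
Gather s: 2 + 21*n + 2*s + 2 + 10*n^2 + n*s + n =10*n^2 + 22*n + s*(n + 2) + 4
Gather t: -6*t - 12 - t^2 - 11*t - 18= -t^2 - 17*t - 30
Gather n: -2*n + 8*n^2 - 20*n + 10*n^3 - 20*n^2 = 10*n^3 - 12*n^2 - 22*n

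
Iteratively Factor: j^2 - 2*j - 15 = (j + 3)*(j - 5)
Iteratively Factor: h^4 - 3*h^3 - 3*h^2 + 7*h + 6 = (h + 1)*(h^3 - 4*h^2 + h + 6) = (h - 2)*(h + 1)*(h^2 - 2*h - 3) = (h - 3)*(h - 2)*(h + 1)*(h + 1)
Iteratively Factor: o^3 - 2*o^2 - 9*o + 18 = (o - 2)*(o^2 - 9) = (o - 2)*(o + 3)*(o - 3)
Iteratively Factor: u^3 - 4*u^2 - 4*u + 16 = (u + 2)*(u^2 - 6*u + 8) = (u - 4)*(u + 2)*(u - 2)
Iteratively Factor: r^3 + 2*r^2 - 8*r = (r)*(r^2 + 2*r - 8) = r*(r - 2)*(r + 4)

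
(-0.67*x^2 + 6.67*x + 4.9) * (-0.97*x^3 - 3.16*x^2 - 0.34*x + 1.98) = 0.6499*x^5 - 4.3527*x^4 - 25.6024*x^3 - 19.0784*x^2 + 11.5406*x + 9.702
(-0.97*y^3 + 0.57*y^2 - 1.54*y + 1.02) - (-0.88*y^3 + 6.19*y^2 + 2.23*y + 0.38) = -0.09*y^3 - 5.62*y^2 - 3.77*y + 0.64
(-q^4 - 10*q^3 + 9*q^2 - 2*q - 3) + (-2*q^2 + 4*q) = -q^4 - 10*q^3 + 7*q^2 + 2*q - 3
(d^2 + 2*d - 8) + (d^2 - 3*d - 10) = 2*d^2 - d - 18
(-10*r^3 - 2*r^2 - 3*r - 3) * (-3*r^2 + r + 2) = 30*r^5 - 4*r^4 - 13*r^3 + 2*r^2 - 9*r - 6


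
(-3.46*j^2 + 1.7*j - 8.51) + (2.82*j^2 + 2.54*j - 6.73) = -0.64*j^2 + 4.24*j - 15.24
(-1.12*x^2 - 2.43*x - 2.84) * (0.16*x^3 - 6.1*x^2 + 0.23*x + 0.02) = -0.1792*x^5 + 6.4432*x^4 + 14.111*x^3 + 16.7427*x^2 - 0.7018*x - 0.0568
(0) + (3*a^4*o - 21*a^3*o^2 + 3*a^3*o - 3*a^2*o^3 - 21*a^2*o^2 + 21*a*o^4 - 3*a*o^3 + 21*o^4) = 3*a^4*o - 21*a^3*o^2 + 3*a^3*o - 3*a^2*o^3 - 21*a^2*o^2 + 21*a*o^4 - 3*a*o^3 + 21*o^4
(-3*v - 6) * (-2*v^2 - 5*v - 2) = 6*v^3 + 27*v^2 + 36*v + 12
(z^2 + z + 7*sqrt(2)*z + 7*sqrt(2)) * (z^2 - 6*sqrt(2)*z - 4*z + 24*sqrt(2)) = z^4 - 3*z^3 + sqrt(2)*z^3 - 88*z^2 - 3*sqrt(2)*z^2 - 4*sqrt(2)*z + 252*z + 336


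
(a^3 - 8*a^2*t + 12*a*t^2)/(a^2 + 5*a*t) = (a^2 - 8*a*t + 12*t^2)/(a + 5*t)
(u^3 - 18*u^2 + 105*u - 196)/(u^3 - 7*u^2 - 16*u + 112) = (u - 7)/(u + 4)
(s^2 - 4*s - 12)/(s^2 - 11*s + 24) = (s^2 - 4*s - 12)/(s^2 - 11*s + 24)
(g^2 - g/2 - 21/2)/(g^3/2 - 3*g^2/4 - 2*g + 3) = 2*(2*g^2 - g - 21)/(2*g^3 - 3*g^2 - 8*g + 12)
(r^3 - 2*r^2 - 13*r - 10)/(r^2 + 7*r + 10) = (r^2 - 4*r - 5)/(r + 5)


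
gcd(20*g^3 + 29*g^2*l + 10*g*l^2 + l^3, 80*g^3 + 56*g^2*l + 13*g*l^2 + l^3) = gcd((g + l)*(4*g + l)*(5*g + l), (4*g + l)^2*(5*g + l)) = 20*g^2 + 9*g*l + l^2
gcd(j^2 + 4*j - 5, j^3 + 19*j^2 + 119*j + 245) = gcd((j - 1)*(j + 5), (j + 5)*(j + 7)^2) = j + 5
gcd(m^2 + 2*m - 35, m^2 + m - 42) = m + 7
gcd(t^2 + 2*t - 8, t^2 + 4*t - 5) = 1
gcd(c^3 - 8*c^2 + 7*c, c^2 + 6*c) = c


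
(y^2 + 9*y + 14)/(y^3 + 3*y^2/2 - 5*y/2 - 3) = 2*(y + 7)/(2*y^2 - y - 3)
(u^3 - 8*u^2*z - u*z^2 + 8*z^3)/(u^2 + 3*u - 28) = (u^3 - 8*u^2*z - u*z^2 + 8*z^3)/(u^2 + 3*u - 28)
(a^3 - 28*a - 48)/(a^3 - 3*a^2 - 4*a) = (-a^3 + 28*a + 48)/(a*(-a^2 + 3*a + 4))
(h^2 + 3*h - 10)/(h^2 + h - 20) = (h - 2)/(h - 4)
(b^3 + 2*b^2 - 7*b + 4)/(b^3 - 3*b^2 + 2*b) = (b^2 + 3*b - 4)/(b*(b - 2))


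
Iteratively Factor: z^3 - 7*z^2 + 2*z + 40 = (z - 5)*(z^2 - 2*z - 8) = (z - 5)*(z + 2)*(z - 4)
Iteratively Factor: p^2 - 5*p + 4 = (p - 1)*(p - 4)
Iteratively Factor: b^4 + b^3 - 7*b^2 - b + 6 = (b - 1)*(b^3 + 2*b^2 - 5*b - 6) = (b - 2)*(b - 1)*(b^2 + 4*b + 3) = (b - 2)*(b - 1)*(b + 1)*(b + 3)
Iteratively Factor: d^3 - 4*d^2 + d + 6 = (d - 2)*(d^2 - 2*d - 3) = (d - 2)*(d + 1)*(d - 3)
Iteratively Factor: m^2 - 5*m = (m - 5)*(m)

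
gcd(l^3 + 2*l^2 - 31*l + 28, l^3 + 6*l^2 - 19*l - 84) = l^2 + 3*l - 28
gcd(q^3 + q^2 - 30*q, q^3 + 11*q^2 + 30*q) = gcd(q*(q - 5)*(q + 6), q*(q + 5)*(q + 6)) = q^2 + 6*q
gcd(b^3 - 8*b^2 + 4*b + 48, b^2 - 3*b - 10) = b + 2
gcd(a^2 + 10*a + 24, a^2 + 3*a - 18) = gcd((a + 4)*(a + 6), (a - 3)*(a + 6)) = a + 6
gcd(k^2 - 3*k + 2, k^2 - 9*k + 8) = k - 1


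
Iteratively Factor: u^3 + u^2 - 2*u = (u + 2)*(u^2 - u) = (u - 1)*(u + 2)*(u)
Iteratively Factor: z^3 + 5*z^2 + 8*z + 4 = (z + 2)*(z^2 + 3*z + 2) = (z + 2)^2*(z + 1)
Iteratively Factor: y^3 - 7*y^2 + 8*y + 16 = (y - 4)*(y^2 - 3*y - 4) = (y - 4)*(y + 1)*(y - 4)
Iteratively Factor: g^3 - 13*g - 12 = (g + 1)*(g^2 - g - 12) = (g - 4)*(g + 1)*(g + 3)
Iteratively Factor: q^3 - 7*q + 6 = (q + 3)*(q^2 - 3*q + 2) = (q - 1)*(q + 3)*(q - 2)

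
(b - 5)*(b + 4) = b^2 - b - 20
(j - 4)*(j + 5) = j^2 + j - 20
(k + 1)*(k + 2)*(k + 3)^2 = k^4 + 9*k^3 + 29*k^2 + 39*k + 18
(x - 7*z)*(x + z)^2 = x^3 - 5*x^2*z - 13*x*z^2 - 7*z^3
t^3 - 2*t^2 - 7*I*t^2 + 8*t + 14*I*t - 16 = (t - 2)*(t - 8*I)*(t + I)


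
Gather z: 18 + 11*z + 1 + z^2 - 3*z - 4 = z^2 + 8*z + 15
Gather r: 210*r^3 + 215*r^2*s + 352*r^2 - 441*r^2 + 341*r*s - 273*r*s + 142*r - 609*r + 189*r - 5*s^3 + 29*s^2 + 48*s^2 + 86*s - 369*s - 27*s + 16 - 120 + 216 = 210*r^3 + r^2*(215*s - 89) + r*(68*s - 278) - 5*s^3 + 77*s^2 - 310*s + 112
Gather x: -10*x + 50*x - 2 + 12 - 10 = 40*x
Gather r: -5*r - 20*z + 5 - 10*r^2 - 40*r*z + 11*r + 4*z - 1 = -10*r^2 + r*(6 - 40*z) - 16*z + 4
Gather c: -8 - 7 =-15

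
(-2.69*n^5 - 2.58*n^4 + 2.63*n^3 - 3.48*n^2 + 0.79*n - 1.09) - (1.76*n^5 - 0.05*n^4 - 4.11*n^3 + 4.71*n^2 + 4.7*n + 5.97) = -4.45*n^5 - 2.53*n^4 + 6.74*n^3 - 8.19*n^2 - 3.91*n - 7.06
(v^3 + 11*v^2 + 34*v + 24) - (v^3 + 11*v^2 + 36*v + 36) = -2*v - 12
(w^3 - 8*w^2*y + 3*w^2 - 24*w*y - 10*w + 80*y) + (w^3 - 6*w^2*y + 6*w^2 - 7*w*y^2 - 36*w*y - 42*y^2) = 2*w^3 - 14*w^2*y + 9*w^2 - 7*w*y^2 - 60*w*y - 10*w - 42*y^2 + 80*y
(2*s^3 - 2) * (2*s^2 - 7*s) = 4*s^5 - 14*s^4 - 4*s^2 + 14*s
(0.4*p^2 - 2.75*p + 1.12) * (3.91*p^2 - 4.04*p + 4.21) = 1.564*p^4 - 12.3685*p^3 + 17.1732*p^2 - 16.1023*p + 4.7152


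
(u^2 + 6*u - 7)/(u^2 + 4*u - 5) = (u + 7)/(u + 5)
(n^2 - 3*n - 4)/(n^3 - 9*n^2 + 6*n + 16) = (n - 4)/(n^2 - 10*n + 16)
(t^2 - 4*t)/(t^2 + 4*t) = (t - 4)/(t + 4)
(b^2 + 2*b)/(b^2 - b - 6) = b/(b - 3)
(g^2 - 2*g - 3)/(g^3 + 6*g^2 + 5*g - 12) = (g^2 - 2*g - 3)/(g^3 + 6*g^2 + 5*g - 12)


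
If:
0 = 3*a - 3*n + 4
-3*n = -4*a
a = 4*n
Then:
No Solution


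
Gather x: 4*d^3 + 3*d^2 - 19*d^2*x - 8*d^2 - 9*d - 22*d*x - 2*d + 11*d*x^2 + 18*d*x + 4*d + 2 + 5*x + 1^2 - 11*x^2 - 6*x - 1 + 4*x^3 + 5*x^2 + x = 4*d^3 - 5*d^2 - 7*d + 4*x^3 + x^2*(11*d - 6) + x*(-19*d^2 - 4*d) + 2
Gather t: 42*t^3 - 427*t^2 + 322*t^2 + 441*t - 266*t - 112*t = 42*t^3 - 105*t^2 + 63*t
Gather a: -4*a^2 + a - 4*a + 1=-4*a^2 - 3*a + 1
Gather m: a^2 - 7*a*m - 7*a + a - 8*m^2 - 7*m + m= a^2 - 6*a - 8*m^2 + m*(-7*a - 6)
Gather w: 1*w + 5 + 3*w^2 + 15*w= 3*w^2 + 16*w + 5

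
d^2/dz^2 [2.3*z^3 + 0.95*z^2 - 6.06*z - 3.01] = 13.8*z + 1.9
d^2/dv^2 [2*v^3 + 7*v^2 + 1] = 12*v + 14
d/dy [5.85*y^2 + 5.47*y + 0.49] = 11.7*y + 5.47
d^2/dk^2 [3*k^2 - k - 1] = 6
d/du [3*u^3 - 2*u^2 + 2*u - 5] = 9*u^2 - 4*u + 2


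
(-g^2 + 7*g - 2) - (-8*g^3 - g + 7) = 8*g^3 - g^2 + 8*g - 9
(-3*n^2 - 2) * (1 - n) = 3*n^3 - 3*n^2 + 2*n - 2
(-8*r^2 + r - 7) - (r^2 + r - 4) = -9*r^2 - 3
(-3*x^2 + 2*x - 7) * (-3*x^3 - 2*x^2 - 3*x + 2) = 9*x^5 + 26*x^3 + 2*x^2 + 25*x - 14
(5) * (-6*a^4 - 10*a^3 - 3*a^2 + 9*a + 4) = -30*a^4 - 50*a^3 - 15*a^2 + 45*a + 20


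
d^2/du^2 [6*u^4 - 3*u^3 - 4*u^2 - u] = 72*u^2 - 18*u - 8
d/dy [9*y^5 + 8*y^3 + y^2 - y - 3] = 45*y^4 + 24*y^2 + 2*y - 1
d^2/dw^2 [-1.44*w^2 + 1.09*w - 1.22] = -2.88000000000000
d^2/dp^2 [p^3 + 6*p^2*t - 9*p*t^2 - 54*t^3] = 6*p + 12*t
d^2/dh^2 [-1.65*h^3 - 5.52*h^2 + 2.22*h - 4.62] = -9.9*h - 11.04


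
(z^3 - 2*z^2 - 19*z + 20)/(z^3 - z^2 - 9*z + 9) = (z^2 - z - 20)/(z^2 - 9)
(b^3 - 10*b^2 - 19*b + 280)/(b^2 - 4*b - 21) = (b^2 - 3*b - 40)/(b + 3)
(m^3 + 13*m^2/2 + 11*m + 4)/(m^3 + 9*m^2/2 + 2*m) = (m + 2)/m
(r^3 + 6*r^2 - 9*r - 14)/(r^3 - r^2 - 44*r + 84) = (r + 1)/(r - 6)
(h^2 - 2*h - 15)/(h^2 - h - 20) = (h + 3)/(h + 4)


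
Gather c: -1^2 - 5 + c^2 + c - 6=c^2 + c - 12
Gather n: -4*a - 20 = -4*a - 20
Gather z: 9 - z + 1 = 10 - z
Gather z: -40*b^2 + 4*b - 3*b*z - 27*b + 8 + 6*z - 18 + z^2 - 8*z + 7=-40*b^2 - 23*b + z^2 + z*(-3*b - 2) - 3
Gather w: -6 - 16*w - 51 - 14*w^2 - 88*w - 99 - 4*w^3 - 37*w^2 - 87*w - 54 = -4*w^3 - 51*w^2 - 191*w - 210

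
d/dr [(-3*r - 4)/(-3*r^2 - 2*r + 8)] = (-9*r^2 - 24*r - 32)/(9*r^4 + 12*r^3 - 44*r^2 - 32*r + 64)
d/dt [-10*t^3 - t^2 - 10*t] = -30*t^2 - 2*t - 10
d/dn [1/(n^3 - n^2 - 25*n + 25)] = (-3*n^2 + 2*n + 25)/(n^3 - n^2 - 25*n + 25)^2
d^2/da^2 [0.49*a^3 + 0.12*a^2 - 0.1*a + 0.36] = 2.94*a + 0.24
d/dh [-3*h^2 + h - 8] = 1 - 6*h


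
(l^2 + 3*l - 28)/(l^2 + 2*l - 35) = (l - 4)/(l - 5)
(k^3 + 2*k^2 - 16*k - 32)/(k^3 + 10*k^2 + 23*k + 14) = (k^2 - 16)/(k^2 + 8*k + 7)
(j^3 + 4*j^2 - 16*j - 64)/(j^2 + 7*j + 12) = (j^2 - 16)/(j + 3)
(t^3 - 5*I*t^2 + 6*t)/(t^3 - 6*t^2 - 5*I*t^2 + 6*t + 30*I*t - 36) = t/(t - 6)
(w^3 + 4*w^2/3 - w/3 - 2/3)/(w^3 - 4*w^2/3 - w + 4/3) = (3*w^2 + w - 2)/(3*w^2 - 7*w + 4)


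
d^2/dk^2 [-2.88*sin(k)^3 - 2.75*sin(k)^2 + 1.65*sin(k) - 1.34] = 0.510000000000002*sin(k) - 6.48*sin(3*k) - 5.5*cos(2*k)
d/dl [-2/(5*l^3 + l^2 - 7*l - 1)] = 2*(15*l^2 + 2*l - 7)/(5*l^3 + l^2 - 7*l - 1)^2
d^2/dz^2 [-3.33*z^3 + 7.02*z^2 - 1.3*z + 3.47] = 14.04 - 19.98*z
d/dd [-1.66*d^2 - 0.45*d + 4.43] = -3.32*d - 0.45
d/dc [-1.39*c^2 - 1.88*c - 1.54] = -2.78*c - 1.88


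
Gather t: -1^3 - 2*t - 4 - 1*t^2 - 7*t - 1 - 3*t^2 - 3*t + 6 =-4*t^2 - 12*t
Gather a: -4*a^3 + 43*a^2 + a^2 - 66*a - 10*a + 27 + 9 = -4*a^3 + 44*a^2 - 76*a + 36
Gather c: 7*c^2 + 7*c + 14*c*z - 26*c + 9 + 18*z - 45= 7*c^2 + c*(14*z - 19) + 18*z - 36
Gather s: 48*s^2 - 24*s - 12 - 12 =48*s^2 - 24*s - 24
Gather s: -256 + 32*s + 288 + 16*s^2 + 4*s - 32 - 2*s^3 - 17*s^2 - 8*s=-2*s^3 - s^2 + 28*s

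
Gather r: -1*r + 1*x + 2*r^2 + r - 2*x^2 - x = 2*r^2 - 2*x^2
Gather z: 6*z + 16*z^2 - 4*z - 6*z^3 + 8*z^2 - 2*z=-6*z^3 + 24*z^2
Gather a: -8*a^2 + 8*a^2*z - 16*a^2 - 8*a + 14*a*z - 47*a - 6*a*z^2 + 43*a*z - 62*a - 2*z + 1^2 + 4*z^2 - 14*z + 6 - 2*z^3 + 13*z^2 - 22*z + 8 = a^2*(8*z - 24) + a*(-6*z^2 + 57*z - 117) - 2*z^3 + 17*z^2 - 38*z + 15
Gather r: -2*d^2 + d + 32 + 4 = -2*d^2 + d + 36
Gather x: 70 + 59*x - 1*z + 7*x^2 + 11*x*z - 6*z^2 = 7*x^2 + x*(11*z + 59) - 6*z^2 - z + 70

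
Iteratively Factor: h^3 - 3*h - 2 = (h + 1)*(h^2 - h - 2) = (h + 1)^2*(h - 2)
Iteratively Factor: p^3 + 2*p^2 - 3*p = (p - 1)*(p^2 + 3*p) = p*(p - 1)*(p + 3)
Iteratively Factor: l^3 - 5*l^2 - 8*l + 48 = (l + 3)*(l^2 - 8*l + 16) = (l - 4)*(l + 3)*(l - 4)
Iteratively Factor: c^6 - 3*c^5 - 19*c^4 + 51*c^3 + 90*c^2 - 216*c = (c + 3)*(c^5 - 6*c^4 - c^3 + 54*c^2 - 72*c) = (c - 3)*(c + 3)*(c^4 - 3*c^3 - 10*c^2 + 24*c) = (c - 4)*(c - 3)*(c + 3)*(c^3 + c^2 - 6*c) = (c - 4)*(c - 3)*(c - 2)*(c + 3)*(c^2 + 3*c) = (c - 4)*(c - 3)*(c - 2)*(c + 3)^2*(c)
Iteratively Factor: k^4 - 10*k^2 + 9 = (k - 1)*(k^3 + k^2 - 9*k - 9) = (k - 1)*(k + 3)*(k^2 - 2*k - 3) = (k - 1)*(k + 1)*(k + 3)*(k - 3)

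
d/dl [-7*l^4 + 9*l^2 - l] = -28*l^3 + 18*l - 1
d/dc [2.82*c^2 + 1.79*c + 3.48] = 5.64*c + 1.79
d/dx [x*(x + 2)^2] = (x + 2)*(3*x + 2)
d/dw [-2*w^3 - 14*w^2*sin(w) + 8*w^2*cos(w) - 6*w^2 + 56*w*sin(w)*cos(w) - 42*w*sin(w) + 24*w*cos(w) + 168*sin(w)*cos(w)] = -8*w^2*sin(w) - 14*w^2*cos(w) - 6*w^2 - 52*w*sin(w) - 26*w*cos(w) + 56*w*cos(2*w) - 12*w - 42*sin(w) + 28*sin(2*w) + 24*cos(w) + 168*cos(2*w)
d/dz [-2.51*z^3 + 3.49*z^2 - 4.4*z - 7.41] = -7.53*z^2 + 6.98*z - 4.4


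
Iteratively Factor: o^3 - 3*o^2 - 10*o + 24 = (o - 4)*(o^2 + o - 6) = (o - 4)*(o - 2)*(o + 3)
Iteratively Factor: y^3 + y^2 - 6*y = (y)*(y^2 + y - 6) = y*(y + 3)*(y - 2)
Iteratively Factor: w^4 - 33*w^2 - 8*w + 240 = (w + 4)*(w^3 - 4*w^2 - 17*w + 60) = (w + 4)^2*(w^2 - 8*w + 15) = (w - 3)*(w + 4)^2*(w - 5)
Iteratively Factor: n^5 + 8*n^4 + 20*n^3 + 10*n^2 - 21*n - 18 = (n + 3)*(n^4 + 5*n^3 + 5*n^2 - 5*n - 6) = (n + 1)*(n + 3)*(n^3 + 4*n^2 + n - 6) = (n + 1)*(n + 3)^2*(n^2 + n - 2) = (n - 1)*(n + 1)*(n + 3)^2*(n + 2)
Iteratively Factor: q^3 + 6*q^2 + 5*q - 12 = (q - 1)*(q^2 + 7*q + 12) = (q - 1)*(q + 3)*(q + 4)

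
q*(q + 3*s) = q^2 + 3*q*s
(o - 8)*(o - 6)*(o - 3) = o^3 - 17*o^2 + 90*o - 144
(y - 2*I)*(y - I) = y^2 - 3*I*y - 2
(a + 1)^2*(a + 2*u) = a^3 + 2*a^2*u + 2*a^2 + 4*a*u + a + 2*u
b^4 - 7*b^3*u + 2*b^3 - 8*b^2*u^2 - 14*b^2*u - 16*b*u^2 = b*(b + 2)*(b - 8*u)*(b + u)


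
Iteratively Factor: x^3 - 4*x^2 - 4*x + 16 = (x - 2)*(x^2 - 2*x - 8) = (x - 2)*(x + 2)*(x - 4)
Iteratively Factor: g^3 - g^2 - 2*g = (g + 1)*(g^2 - 2*g) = (g - 2)*(g + 1)*(g)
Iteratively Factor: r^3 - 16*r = (r - 4)*(r^2 + 4*r) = r*(r - 4)*(r + 4)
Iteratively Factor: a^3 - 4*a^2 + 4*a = (a - 2)*(a^2 - 2*a) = (a - 2)^2*(a)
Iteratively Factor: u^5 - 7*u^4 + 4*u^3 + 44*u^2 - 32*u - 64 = (u - 2)*(u^4 - 5*u^3 - 6*u^2 + 32*u + 32) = (u - 4)*(u - 2)*(u^3 - u^2 - 10*u - 8) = (u - 4)*(u - 2)*(u + 1)*(u^2 - 2*u - 8) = (u - 4)*(u - 2)*(u + 1)*(u + 2)*(u - 4)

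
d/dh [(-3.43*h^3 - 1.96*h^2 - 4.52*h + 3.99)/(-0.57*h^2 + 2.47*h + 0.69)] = (1.9551*h^4 - 16.9442*h^3 - 14.5177*h^2 + 1.8438*h - 12.9741)/(0.3249*h^4 - 2.8158*h^3 + 5.3143*h^2 + 3.4086*h + 0.4761)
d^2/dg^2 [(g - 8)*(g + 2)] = 2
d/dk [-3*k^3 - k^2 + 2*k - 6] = -9*k^2 - 2*k + 2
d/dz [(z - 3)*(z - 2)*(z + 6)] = 3*z^2 + 2*z - 24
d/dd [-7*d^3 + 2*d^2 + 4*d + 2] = -21*d^2 + 4*d + 4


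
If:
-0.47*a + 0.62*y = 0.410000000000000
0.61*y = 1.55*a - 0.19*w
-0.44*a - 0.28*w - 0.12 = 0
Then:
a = 0.23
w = -0.79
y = 0.84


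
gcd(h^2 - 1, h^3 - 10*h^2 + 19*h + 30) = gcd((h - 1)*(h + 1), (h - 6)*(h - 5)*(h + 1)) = h + 1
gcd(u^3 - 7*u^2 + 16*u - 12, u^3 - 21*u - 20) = 1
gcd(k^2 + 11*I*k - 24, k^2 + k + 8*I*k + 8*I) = k + 8*I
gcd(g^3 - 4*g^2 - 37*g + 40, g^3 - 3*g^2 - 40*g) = g^2 - 3*g - 40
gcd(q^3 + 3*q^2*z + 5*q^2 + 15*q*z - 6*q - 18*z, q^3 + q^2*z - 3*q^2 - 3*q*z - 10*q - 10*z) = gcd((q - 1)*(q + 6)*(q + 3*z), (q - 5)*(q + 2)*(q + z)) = 1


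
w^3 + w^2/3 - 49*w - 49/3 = (w - 7)*(w + 1/3)*(w + 7)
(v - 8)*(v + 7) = v^2 - v - 56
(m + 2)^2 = m^2 + 4*m + 4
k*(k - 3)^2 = k^3 - 6*k^2 + 9*k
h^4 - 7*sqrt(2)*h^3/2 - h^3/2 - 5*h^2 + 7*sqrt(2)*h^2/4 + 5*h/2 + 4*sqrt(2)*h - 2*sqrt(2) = (h - 1/2)*(h - 4*sqrt(2))*(h - sqrt(2)/2)*(h + sqrt(2))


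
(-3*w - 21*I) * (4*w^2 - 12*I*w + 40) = -12*w^3 - 48*I*w^2 - 372*w - 840*I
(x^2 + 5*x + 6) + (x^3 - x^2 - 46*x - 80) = x^3 - 41*x - 74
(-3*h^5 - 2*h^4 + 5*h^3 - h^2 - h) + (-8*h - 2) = -3*h^5 - 2*h^4 + 5*h^3 - h^2 - 9*h - 2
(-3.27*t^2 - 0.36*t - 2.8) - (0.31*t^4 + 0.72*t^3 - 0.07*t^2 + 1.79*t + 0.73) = -0.31*t^4 - 0.72*t^3 - 3.2*t^2 - 2.15*t - 3.53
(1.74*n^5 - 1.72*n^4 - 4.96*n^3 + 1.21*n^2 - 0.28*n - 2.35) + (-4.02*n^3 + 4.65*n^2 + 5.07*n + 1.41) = 1.74*n^5 - 1.72*n^4 - 8.98*n^3 + 5.86*n^2 + 4.79*n - 0.94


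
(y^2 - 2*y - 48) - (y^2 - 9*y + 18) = 7*y - 66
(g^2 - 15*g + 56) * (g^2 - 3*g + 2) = g^4 - 18*g^3 + 103*g^2 - 198*g + 112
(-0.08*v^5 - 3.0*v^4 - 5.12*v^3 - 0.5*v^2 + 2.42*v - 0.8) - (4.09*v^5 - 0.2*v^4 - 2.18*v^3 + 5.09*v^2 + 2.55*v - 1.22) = -4.17*v^5 - 2.8*v^4 - 2.94*v^3 - 5.59*v^2 - 0.13*v + 0.42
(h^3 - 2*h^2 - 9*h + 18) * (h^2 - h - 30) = h^5 - 3*h^4 - 37*h^3 + 87*h^2 + 252*h - 540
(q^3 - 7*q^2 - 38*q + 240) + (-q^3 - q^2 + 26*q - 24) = -8*q^2 - 12*q + 216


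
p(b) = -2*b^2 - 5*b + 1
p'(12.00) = -53.00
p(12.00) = -347.00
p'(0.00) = -5.00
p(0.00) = 1.00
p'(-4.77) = 14.08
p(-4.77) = -20.66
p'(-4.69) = 13.76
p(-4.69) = -19.54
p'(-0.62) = -2.52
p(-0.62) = 3.33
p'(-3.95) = 10.80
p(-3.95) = -10.46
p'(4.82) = -24.28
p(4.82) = -69.56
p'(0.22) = -5.88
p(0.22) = -0.20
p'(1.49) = -10.96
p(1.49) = -10.89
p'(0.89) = -8.56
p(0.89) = -5.03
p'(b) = -4*b - 5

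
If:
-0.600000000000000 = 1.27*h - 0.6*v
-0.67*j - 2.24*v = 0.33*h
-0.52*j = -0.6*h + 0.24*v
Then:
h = -0.37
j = -0.53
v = 0.21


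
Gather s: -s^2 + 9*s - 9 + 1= -s^2 + 9*s - 8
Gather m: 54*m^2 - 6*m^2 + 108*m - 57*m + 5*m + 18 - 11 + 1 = 48*m^2 + 56*m + 8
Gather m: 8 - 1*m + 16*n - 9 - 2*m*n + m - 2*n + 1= -2*m*n + 14*n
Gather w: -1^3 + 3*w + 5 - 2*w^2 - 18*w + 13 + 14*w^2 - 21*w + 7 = 12*w^2 - 36*w + 24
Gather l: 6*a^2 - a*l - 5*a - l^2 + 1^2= 6*a^2 - a*l - 5*a - l^2 + 1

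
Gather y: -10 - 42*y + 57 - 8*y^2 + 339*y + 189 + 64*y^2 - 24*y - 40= 56*y^2 + 273*y + 196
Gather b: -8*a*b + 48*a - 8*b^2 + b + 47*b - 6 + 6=48*a - 8*b^2 + b*(48 - 8*a)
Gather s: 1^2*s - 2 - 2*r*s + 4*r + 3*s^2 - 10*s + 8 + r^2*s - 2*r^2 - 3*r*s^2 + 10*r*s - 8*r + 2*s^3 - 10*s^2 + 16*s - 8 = -2*r^2 - 4*r + 2*s^3 + s^2*(-3*r - 7) + s*(r^2 + 8*r + 7) - 2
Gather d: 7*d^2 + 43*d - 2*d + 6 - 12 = 7*d^2 + 41*d - 6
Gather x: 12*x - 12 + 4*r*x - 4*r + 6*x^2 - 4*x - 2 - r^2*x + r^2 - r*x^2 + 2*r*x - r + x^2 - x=r^2 - 5*r + x^2*(7 - r) + x*(-r^2 + 6*r + 7) - 14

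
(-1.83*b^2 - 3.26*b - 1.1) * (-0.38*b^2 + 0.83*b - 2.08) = 0.6954*b^4 - 0.2801*b^3 + 1.5186*b^2 + 5.8678*b + 2.288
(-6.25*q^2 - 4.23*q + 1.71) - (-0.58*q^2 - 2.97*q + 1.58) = -5.67*q^2 - 1.26*q + 0.13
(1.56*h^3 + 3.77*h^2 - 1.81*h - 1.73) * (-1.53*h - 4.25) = -2.3868*h^4 - 12.3981*h^3 - 13.2532*h^2 + 10.3394*h + 7.3525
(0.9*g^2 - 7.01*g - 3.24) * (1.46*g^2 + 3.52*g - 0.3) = 1.314*g^4 - 7.0666*g^3 - 29.6756*g^2 - 9.3018*g + 0.972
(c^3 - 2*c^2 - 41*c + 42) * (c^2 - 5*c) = c^5 - 7*c^4 - 31*c^3 + 247*c^2 - 210*c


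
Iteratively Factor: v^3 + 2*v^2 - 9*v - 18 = (v - 3)*(v^2 + 5*v + 6) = (v - 3)*(v + 3)*(v + 2)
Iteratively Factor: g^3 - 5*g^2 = (g)*(g^2 - 5*g) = g^2*(g - 5)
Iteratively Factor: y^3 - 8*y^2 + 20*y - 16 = (y - 4)*(y^2 - 4*y + 4) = (y - 4)*(y - 2)*(y - 2)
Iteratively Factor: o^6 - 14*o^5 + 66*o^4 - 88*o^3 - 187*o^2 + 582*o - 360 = (o - 3)*(o^5 - 11*o^4 + 33*o^3 + 11*o^2 - 154*o + 120) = (o - 3)*(o + 2)*(o^4 - 13*o^3 + 59*o^2 - 107*o + 60) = (o - 4)*(o - 3)*(o + 2)*(o^3 - 9*o^2 + 23*o - 15) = (o - 4)*(o - 3)*(o - 1)*(o + 2)*(o^2 - 8*o + 15) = (o - 4)*(o - 3)^2*(o - 1)*(o + 2)*(o - 5)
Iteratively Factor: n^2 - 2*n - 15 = (n + 3)*(n - 5)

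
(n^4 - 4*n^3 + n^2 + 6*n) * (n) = n^5 - 4*n^4 + n^3 + 6*n^2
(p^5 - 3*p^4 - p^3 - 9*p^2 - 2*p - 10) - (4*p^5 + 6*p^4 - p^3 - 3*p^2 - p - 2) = -3*p^5 - 9*p^4 - 6*p^2 - p - 8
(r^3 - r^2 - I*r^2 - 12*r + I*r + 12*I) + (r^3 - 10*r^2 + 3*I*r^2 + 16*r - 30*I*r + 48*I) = 2*r^3 - 11*r^2 + 2*I*r^2 + 4*r - 29*I*r + 60*I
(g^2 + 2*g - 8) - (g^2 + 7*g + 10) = -5*g - 18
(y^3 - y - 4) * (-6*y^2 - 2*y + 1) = -6*y^5 - 2*y^4 + 7*y^3 + 26*y^2 + 7*y - 4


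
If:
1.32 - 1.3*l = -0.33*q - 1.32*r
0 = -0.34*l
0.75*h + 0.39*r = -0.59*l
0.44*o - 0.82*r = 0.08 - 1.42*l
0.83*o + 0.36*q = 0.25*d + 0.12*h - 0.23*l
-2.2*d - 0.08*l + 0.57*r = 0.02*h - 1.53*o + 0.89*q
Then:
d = -7.02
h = 1.43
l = 0.00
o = -4.96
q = 7.04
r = -2.76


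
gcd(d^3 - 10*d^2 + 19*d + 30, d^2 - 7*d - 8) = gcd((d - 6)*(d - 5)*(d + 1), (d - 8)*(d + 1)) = d + 1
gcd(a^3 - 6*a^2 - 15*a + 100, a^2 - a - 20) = a^2 - a - 20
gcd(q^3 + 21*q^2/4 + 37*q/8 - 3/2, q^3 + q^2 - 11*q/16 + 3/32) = q^2 + 5*q/4 - 3/8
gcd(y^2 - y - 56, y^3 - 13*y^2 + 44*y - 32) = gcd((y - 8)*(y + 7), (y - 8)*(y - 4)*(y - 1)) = y - 8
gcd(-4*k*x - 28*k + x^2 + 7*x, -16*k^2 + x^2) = -4*k + x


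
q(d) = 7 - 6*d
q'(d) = -6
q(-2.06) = 19.36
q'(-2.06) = -6.00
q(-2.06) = 19.36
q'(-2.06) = -6.00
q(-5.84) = 42.04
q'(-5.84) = -6.00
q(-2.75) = 23.50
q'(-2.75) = -6.00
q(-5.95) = 42.70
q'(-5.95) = -6.00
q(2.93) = -10.58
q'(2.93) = -6.00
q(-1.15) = 13.90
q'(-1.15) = -6.00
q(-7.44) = 51.64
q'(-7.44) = -6.00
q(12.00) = -65.00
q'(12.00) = -6.00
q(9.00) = -47.00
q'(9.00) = -6.00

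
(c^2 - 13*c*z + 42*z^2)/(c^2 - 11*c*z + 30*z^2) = (-c + 7*z)/(-c + 5*z)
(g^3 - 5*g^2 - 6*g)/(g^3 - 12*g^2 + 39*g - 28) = g*(g^2 - 5*g - 6)/(g^3 - 12*g^2 + 39*g - 28)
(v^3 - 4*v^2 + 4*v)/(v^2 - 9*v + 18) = v*(v^2 - 4*v + 4)/(v^2 - 9*v + 18)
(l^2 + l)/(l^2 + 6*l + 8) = l*(l + 1)/(l^2 + 6*l + 8)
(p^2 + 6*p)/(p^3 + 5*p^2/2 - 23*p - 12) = 2*p/(2*p^2 - 7*p - 4)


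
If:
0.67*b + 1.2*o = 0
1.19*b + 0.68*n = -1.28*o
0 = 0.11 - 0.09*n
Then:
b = -1.75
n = 1.22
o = 0.98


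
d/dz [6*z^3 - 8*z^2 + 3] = 2*z*(9*z - 8)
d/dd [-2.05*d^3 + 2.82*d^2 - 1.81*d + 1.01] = -6.15*d^2 + 5.64*d - 1.81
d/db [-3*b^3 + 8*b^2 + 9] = b*(16 - 9*b)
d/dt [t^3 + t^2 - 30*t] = 3*t^2 + 2*t - 30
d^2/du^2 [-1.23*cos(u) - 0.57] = 1.23*cos(u)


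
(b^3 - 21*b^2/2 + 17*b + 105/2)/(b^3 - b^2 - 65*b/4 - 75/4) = 2*(b - 7)/(2*b + 5)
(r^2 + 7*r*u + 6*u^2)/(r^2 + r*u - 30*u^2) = (r + u)/(r - 5*u)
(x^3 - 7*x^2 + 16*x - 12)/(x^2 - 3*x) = x - 4 + 4/x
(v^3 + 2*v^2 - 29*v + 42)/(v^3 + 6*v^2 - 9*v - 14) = (v - 3)/(v + 1)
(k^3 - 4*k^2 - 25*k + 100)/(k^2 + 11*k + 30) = (k^2 - 9*k + 20)/(k + 6)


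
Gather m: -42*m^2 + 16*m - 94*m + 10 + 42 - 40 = -42*m^2 - 78*m + 12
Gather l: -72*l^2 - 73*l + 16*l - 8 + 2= -72*l^2 - 57*l - 6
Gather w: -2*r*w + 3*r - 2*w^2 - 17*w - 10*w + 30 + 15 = 3*r - 2*w^2 + w*(-2*r - 27) + 45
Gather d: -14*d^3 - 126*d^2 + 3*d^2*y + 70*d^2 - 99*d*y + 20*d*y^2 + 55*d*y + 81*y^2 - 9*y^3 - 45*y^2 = -14*d^3 + d^2*(3*y - 56) + d*(20*y^2 - 44*y) - 9*y^3 + 36*y^2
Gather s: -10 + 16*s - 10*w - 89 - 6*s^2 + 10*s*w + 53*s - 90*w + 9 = -6*s^2 + s*(10*w + 69) - 100*w - 90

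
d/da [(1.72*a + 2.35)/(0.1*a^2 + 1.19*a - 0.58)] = (0.172*a^2 + 2.0468*a - (0.2*a + 1.19)*(1.72*a + 2.35) - 0.9976)/(0.1*a^2 + 1.19*a - 0.58)^2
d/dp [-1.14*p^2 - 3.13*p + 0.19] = -2.28*p - 3.13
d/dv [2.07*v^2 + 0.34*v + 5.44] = 4.14*v + 0.34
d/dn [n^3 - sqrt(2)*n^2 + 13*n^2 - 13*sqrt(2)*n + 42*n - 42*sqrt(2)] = 3*n^2 - 2*sqrt(2)*n + 26*n - 13*sqrt(2) + 42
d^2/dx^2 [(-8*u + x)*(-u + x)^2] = -20*u + 6*x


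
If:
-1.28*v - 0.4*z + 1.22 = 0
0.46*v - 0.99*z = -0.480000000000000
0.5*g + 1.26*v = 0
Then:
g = -1.76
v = 0.70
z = 0.81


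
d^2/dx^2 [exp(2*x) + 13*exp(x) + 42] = (4*exp(x) + 13)*exp(x)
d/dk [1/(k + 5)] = -1/(k + 5)^2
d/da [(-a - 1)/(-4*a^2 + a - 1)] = (4*a^2 - a - (a + 1)*(8*a - 1) + 1)/(4*a^2 - a + 1)^2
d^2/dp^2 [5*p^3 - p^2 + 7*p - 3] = 30*p - 2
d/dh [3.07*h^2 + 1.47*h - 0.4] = 6.14*h + 1.47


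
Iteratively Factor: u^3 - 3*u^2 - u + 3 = (u - 1)*(u^2 - 2*u - 3) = (u - 1)*(u + 1)*(u - 3)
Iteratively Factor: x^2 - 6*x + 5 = (x - 5)*(x - 1)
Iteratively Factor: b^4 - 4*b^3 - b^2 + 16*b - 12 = (b - 1)*(b^3 - 3*b^2 - 4*b + 12) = (b - 1)*(b + 2)*(b^2 - 5*b + 6) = (b - 2)*(b - 1)*(b + 2)*(b - 3)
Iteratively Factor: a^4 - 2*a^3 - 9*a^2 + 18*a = (a)*(a^3 - 2*a^2 - 9*a + 18) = a*(a + 3)*(a^2 - 5*a + 6) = a*(a - 2)*(a + 3)*(a - 3)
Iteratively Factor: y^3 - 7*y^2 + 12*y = (y)*(y^2 - 7*y + 12) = y*(y - 3)*(y - 4)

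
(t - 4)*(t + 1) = t^2 - 3*t - 4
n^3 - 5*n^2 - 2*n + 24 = (n - 4)*(n - 3)*(n + 2)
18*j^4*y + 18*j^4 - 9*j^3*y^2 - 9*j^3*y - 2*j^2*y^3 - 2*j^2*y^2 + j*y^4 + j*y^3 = (-3*j + y)*(-2*j + y)*(3*j + y)*(j*y + j)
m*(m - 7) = m^2 - 7*m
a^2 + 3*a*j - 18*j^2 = (a - 3*j)*(a + 6*j)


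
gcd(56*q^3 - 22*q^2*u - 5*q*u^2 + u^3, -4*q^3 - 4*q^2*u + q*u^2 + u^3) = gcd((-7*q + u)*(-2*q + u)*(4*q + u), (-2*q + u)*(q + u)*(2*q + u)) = 2*q - u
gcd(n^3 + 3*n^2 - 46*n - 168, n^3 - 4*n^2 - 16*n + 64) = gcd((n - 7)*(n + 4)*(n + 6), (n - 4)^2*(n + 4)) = n + 4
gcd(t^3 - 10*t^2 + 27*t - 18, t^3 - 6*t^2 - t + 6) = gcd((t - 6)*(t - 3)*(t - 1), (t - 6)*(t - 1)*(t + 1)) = t^2 - 7*t + 6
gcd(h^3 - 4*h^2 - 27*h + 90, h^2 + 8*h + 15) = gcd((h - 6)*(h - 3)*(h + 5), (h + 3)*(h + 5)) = h + 5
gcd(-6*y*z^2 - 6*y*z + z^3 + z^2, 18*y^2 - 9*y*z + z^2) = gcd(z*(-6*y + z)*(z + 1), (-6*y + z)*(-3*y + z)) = 6*y - z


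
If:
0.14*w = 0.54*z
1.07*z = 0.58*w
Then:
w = 0.00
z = 0.00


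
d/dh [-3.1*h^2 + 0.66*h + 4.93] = 0.66 - 6.2*h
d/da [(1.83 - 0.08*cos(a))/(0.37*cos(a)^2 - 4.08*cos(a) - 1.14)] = (-0.0296*cos(a)^2 + 1.3542*cos(a) - 7.5576)*sin(a)/(0.1369*cos(a)^4 - 3.0192*cos(a)^3 + 15.8028*cos(a)^2 + 9.3024*cos(a) + 1.2996)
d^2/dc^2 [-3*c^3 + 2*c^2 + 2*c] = 4 - 18*c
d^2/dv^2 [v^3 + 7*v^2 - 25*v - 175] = 6*v + 14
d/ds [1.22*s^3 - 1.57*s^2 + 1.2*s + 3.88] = 3.66*s^2 - 3.14*s + 1.2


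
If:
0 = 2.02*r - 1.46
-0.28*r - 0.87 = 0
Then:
No Solution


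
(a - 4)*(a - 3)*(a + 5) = a^3 - 2*a^2 - 23*a + 60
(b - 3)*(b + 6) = b^2 + 3*b - 18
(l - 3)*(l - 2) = l^2 - 5*l + 6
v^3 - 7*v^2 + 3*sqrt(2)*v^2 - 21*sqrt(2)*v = v*(v - 7)*(v + 3*sqrt(2))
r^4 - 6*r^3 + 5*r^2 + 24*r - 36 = (r - 3)^2*(r - 2)*(r + 2)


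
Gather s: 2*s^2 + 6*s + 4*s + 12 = 2*s^2 + 10*s + 12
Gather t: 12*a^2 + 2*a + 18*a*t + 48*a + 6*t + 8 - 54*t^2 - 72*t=12*a^2 + 50*a - 54*t^2 + t*(18*a - 66) + 8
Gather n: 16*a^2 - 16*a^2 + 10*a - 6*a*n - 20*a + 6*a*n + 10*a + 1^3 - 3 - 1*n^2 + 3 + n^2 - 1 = 0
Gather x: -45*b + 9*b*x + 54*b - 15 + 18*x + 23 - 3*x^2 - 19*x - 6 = 9*b - 3*x^2 + x*(9*b - 1) + 2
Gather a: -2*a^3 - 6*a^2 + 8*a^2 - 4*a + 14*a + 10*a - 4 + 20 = -2*a^3 + 2*a^2 + 20*a + 16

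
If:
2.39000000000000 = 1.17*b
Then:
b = 2.04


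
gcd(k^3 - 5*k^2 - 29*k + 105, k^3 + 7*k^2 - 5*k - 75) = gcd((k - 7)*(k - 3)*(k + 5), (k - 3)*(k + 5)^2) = k^2 + 2*k - 15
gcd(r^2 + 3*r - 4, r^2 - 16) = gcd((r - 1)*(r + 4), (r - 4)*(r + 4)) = r + 4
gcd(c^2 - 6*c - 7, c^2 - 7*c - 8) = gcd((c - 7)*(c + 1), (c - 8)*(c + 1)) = c + 1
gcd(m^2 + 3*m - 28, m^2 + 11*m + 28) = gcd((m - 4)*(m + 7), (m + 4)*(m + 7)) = m + 7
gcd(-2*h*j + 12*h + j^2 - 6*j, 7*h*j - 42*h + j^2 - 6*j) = j - 6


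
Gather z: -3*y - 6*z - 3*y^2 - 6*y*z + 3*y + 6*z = -3*y^2 - 6*y*z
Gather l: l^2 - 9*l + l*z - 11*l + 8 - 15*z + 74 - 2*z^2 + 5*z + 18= l^2 + l*(z - 20) - 2*z^2 - 10*z + 100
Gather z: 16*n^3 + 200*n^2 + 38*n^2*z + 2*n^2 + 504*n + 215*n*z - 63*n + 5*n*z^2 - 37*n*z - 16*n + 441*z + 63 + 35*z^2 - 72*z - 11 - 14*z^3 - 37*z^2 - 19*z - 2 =16*n^3 + 202*n^2 + 425*n - 14*z^3 + z^2*(5*n - 2) + z*(38*n^2 + 178*n + 350) + 50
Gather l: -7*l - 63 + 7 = -7*l - 56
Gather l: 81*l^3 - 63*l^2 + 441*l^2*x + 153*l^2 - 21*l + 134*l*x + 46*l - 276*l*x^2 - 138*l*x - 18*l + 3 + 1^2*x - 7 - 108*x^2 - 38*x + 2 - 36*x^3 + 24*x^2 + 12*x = 81*l^3 + l^2*(441*x + 90) + l*(-276*x^2 - 4*x + 7) - 36*x^3 - 84*x^2 - 25*x - 2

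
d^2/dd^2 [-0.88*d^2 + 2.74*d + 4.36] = -1.76000000000000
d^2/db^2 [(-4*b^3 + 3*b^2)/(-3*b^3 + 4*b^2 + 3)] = 6*(7*b^6 + 72*b^4 - 79*b^3 + 36*b^2 + 36*b - 9)/(27*b^9 - 108*b^8 + 144*b^7 - 145*b^6 + 216*b^5 - 144*b^4 + 81*b^3 - 108*b^2 - 27)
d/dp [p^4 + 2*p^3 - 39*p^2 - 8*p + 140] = 4*p^3 + 6*p^2 - 78*p - 8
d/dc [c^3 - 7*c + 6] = 3*c^2 - 7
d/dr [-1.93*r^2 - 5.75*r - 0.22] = -3.86*r - 5.75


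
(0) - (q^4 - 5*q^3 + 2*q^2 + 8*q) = -q^4 + 5*q^3 - 2*q^2 - 8*q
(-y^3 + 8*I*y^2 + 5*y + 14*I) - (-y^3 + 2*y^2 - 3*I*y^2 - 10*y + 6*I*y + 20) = -2*y^2 + 11*I*y^2 + 15*y - 6*I*y - 20 + 14*I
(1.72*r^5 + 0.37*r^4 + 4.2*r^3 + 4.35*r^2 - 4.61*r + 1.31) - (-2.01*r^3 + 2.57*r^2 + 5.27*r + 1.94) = 1.72*r^5 + 0.37*r^4 + 6.21*r^3 + 1.78*r^2 - 9.88*r - 0.63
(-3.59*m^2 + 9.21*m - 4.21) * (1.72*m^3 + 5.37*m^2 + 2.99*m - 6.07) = -6.1748*m^5 - 3.4371*m^4 + 31.4824*m^3 + 26.7215*m^2 - 68.4926*m + 25.5547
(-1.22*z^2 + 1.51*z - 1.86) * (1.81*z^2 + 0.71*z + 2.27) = -2.2082*z^4 + 1.8669*z^3 - 5.0639*z^2 + 2.1071*z - 4.2222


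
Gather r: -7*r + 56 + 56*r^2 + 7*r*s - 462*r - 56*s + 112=56*r^2 + r*(7*s - 469) - 56*s + 168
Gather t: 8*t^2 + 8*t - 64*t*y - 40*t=8*t^2 + t*(-64*y - 32)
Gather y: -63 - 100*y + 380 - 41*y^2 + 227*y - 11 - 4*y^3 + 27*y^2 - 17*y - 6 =-4*y^3 - 14*y^2 + 110*y + 300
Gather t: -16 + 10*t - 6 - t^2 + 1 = -t^2 + 10*t - 21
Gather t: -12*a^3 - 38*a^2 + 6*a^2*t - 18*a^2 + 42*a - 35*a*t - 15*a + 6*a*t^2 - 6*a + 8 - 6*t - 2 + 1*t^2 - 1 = -12*a^3 - 56*a^2 + 21*a + t^2*(6*a + 1) + t*(6*a^2 - 35*a - 6) + 5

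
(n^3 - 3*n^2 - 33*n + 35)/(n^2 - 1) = (n^2 - 2*n - 35)/(n + 1)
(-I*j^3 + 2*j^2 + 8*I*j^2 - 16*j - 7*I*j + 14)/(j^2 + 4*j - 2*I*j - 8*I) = (-I*j^3 + j^2*(2 + 8*I) + j*(-16 - 7*I) + 14)/(j^2 + 2*j*(2 - I) - 8*I)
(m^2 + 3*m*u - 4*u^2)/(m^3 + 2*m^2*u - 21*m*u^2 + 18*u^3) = (-m - 4*u)/(-m^2 - 3*m*u + 18*u^2)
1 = 1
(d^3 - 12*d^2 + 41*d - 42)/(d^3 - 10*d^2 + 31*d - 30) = (d - 7)/(d - 5)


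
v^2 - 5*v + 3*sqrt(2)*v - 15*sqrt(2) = (v - 5)*(v + 3*sqrt(2))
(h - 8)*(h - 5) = h^2 - 13*h + 40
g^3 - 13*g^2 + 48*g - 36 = (g - 6)^2*(g - 1)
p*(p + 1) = p^2 + p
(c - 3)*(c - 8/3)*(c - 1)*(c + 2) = c^4 - 14*c^3/3 + c^2/3 + 58*c/3 - 16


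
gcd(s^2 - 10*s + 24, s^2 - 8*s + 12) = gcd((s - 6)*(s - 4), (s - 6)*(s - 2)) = s - 6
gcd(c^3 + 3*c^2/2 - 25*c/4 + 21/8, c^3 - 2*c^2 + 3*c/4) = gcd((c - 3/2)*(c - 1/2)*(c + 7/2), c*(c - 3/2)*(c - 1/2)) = c^2 - 2*c + 3/4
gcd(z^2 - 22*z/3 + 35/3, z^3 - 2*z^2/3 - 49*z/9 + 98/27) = z - 7/3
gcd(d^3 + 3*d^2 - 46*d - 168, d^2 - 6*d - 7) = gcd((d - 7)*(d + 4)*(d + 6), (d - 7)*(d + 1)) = d - 7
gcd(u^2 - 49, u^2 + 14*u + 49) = u + 7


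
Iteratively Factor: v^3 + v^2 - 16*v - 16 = (v - 4)*(v^2 + 5*v + 4) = (v - 4)*(v + 4)*(v + 1)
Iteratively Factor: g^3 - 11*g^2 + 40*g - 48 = (g - 4)*(g^2 - 7*g + 12) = (g - 4)*(g - 3)*(g - 4)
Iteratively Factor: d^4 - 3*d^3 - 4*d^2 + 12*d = (d - 2)*(d^3 - d^2 - 6*d) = (d - 3)*(d - 2)*(d^2 + 2*d) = (d - 3)*(d - 2)*(d + 2)*(d)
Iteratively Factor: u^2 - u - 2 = (u - 2)*(u + 1)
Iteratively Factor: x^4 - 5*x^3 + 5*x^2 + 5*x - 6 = (x - 3)*(x^3 - 2*x^2 - x + 2) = (x - 3)*(x - 1)*(x^2 - x - 2) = (x - 3)*(x - 2)*(x - 1)*(x + 1)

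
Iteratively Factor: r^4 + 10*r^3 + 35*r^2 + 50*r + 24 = (r + 1)*(r^3 + 9*r^2 + 26*r + 24) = (r + 1)*(r + 2)*(r^2 + 7*r + 12) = (r + 1)*(r + 2)*(r + 3)*(r + 4)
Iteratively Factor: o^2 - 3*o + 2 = (o - 2)*(o - 1)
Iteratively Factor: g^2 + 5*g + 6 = (g + 3)*(g + 2)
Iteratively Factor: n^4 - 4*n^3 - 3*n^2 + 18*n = (n - 3)*(n^3 - n^2 - 6*n) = n*(n - 3)*(n^2 - n - 6) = n*(n - 3)*(n + 2)*(n - 3)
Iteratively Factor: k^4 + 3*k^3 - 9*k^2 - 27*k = (k + 3)*(k^3 - 9*k) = k*(k + 3)*(k^2 - 9) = k*(k - 3)*(k + 3)*(k + 3)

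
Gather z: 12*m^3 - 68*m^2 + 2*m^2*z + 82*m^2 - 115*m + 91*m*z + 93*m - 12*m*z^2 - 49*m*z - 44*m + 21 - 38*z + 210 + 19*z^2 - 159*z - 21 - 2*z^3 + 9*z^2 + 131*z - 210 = 12*m^3 + 14*m^2 - 66*m - 2*z^3 + z^2*(28 - 12*m) + z*(2*m^2 + 42*m - 66)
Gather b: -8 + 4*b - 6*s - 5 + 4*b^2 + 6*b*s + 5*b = 4*b^2 + b*(6*s + 9) - 6*s - 13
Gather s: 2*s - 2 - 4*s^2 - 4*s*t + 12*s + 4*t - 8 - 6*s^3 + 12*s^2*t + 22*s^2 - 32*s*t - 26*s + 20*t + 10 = -6*s^3 + s^2*(12*t + 18) + s*(-36*t - 12) + 24*t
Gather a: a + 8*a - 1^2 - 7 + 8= 9*a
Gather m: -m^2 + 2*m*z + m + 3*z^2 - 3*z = -m^2 + m*(2*z + 1) + 3*z^2 - 3*z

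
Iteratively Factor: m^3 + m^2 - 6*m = (m - 2)*(m^2 + 3*m) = (m - 2)*(m + 3)*(m)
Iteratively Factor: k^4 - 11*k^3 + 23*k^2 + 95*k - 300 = (k + 3)*(k^3 - 14*k^2 + 65*k - 100) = (k - 5)*(k + 3)*(k^2 - 9*k + 20) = (k - 5)*(k - 4)*(k + 3)*(k - 5)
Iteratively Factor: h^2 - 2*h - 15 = (h + 3)*(h - 5)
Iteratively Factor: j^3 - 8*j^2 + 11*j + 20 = (j - 5)*(j^2 - 3*j - 4) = (j - 5)*(j - 4)*(j + 1)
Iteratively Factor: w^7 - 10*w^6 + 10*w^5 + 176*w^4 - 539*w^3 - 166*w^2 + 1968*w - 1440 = (w - 5)*(w^6 - 5*w^5 - 15*w^4 + 101*w^3 - 34*w^2 - 336*w + 288) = (w - 5)*(w - 1)*(w^5 - 4*w^4 - 19*w^3 + 82*w^2 + 48*w - 288) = (w - 5)*(w - 1)*(w + 4)*(w^4 - 8*w^3 + 13*w^2 + 30*w - 72) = (w - 5)*(w - 3)*(w - 1)*(w + 4)*(w^3 - 5*w^2 - 2*w + 24) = (w - 5)*(w - 3)^2*(w - 1)*(w + 4)*(w^2 - 2*w - 8) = (w - 5)*(w - 3)^2*(w - 1)*(w + 2)*(w + 4)*(w - 4)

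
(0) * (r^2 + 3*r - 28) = 0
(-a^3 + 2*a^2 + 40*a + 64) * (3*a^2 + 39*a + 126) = -3*a^5 - 33*a^4 + 72*a^3 + 2004*a^2 + 7536*a + 8064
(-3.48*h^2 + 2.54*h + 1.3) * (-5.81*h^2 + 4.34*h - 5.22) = 20.2188*h^4 - 29.8606*h^3 + 21.6362*h^2 - 7.6168*h - 6.786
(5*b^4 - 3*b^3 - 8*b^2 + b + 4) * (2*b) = 10*b^5 - 6*b^4 - 16*b^3 + 2*b^2 + 8*b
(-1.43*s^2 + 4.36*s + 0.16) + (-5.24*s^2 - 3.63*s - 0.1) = -6.67*s^2 + 0.73*s + 0.06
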